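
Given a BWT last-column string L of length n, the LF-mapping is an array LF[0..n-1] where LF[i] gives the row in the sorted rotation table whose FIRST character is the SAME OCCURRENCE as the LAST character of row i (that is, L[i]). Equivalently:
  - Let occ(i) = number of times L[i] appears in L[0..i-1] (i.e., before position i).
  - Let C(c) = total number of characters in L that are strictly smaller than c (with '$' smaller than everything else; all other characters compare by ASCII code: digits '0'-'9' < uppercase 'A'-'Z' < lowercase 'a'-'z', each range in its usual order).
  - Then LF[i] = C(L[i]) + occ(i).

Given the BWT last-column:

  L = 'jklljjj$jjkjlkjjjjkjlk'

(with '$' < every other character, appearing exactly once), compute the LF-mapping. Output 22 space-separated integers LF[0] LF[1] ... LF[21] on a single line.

Char counts: '$':1, 'j':12, 'k':5, 'l':4
C (first-col start): C('$')=0, C('j')=1, C('k')=13, C('l')=18
L[0]='j': occ=0, LF[0]=C('j')+0=1+0=1
L[1]='k': occ=0, LF[1]=C('k')+0=13+0=13
L[2]='l': occ=0, LF[2]=C('l')+0=18+0=18
L[3]='l': occ=1, LF[3]=C('l')+1=18+1=19
L[4]='j': occ=1, LF[4]=C('j')+1=1+1=2
L[5]='j': occ=2, LF[5]=C('j')+2=1+2=3
L[6]='j': occ=3, LF[6]=C('j')+3=1+3=4
L[7]='$': occ=0, LF[7]=C('$')+0=0+0=0
L[8]='j': occ=4, LF[8]=C('j')+4=1+4=5
L[9]='j': occ=5, LF[9]=C('j')+5=1+5=6
L[10]='k': occ=1, LF[10]=C('k')+1=13+1=14
L[11]='j': occ=6, LF[11]=C('j')+6=1+6=7
L[12]='l': occ=2, LF[12]=C('l')+2=18+2=20
L[13]='k': occ=2, LF[13]=C('k')+2=13+2=15
L[14]='j': occ=7, LF[14]=C('j')+7=1+7=8
L[15]='j': occ=8, LF[15]=C('j')+8=1+8=9
L[16]='j': occ=9, LF[16]=C('j')+9=1+9=10
L[17]='j': occ=10, LF[17]=C('j')+10=1+10=11
L[18]='k': occ=3, LF[18]=C('k')+3=13+3=16
L[19]='j': occ=11, LF[19]=C('j')+11=1+11=12
L[20]='l': occ=3, LF[20]=C('l')+3=18+3=21
L[21]='k': occ=4, LF[21]=C('k')+4=13+4=17

Answer: 1 13 18 19 2 3 4 0 5 6 14 7 20 15 8 9 10 11 16 12 21 17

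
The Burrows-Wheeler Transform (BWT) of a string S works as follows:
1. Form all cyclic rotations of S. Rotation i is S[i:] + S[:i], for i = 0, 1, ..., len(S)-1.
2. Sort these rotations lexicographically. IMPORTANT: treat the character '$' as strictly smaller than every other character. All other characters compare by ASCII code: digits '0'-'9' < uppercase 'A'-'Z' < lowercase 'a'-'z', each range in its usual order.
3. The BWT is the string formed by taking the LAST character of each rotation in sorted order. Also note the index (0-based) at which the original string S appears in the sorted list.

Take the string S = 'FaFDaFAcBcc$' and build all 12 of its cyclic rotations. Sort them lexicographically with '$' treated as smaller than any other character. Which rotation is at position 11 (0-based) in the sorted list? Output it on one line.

Answer: cc$FaFDaFAcB

Derivation:
All 12 rotations (rotation i = S[i:]+S[:i]):
  rot[0] = FaFDaFAcBcc$
  rot[1] = aFDaFAcBcc$F
  rot[2] = FDaFAcBcc$Fa
  rot[3] = DaFAcBcc$FaF
  rot[4] = aFAcBcc$FaFD
  rot[5] = FAcBcc$FaFDa
  rot[6] = AcBcc$FaFDaF
  rot[7] = cBcc$FaFDaFA
  rot[8] = Bcc$FaFDaFAc
  rot[9] = cc$FaFDaFAcB
  rot[10] = c$FaFDaFAcBc
  rot[11] = $FaFDaFAcBcc
Sorted (with $ < everything):
  sorted[0] = $FaFDaFAcBcc
  sorted[1] = AcBcc$FaFDaF
  sorted[2] = Bcc$FaFDaFAc
  sorted[3] = DaFAcBcc$FaF
  sorted[4] = FAcBcc$FaFDa
  sorted[5] = FDaFAcBcc$Fa
  sorted[6] = FaFDaFAcBcc$
  sorted[7] = aFAcBcc$FaFD
  sorted[8] = aFDaFAcBcc$F
  sorted[9] = c$FaFDaFAcBc
  sorted[10] = cBcc$FaFDaFA
  sorted[11] = cc$FaFDaFAcB
sorted[11] = cc$FaFDaFAcB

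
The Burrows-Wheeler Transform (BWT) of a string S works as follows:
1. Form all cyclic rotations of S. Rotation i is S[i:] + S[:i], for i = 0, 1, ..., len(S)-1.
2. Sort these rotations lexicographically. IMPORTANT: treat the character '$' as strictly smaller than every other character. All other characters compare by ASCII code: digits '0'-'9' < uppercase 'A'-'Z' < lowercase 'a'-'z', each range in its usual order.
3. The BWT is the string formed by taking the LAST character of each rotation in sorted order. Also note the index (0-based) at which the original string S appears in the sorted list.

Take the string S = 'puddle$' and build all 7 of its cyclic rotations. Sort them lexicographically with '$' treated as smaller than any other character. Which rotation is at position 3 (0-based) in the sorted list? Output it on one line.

Answer: e$puddl

Derivation:
All 7 rotations (rotation i = S[i:]+S[:i]):
  rot[0] = puddle$
  rot[1] = uddle$p
  rot[2] = ddle$pu
  rot[3] = dle$pud
  rot[4] = le$pudd
  rot[5] = e$puddl
  rot[6] = $puddle
Sorted (with $ < everything):
  sorted[0] = $puddle
  sorted[1] = ddle$pu
  sorted[2] = dle$pud
  sorted[3] = e$puddl
  sorted[4] = le$pudd
  sorted[5] = puddle$
  sorted[6] = uddle$p
sorted[3] = e$puddl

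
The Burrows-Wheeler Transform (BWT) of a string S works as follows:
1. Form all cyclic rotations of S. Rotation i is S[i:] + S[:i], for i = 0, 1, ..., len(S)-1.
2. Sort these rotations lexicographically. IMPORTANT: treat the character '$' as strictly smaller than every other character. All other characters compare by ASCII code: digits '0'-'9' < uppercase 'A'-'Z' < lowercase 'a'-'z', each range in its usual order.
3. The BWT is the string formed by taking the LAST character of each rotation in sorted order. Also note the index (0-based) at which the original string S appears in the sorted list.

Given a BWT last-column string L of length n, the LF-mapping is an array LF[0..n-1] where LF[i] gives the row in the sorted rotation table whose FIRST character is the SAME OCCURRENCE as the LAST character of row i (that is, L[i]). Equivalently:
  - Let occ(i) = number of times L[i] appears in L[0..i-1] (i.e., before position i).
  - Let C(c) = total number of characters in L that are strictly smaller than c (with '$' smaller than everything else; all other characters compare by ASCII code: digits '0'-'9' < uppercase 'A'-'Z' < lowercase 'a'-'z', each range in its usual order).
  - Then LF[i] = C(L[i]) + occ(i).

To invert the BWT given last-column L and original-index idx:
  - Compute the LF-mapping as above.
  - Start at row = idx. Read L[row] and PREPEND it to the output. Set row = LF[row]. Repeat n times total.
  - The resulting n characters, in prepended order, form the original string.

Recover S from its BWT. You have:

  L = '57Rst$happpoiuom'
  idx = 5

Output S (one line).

LF mapping: 1 2 3 13 14 0 5 4 10 11 12 8 6 15 9 7
Walk LF starting at row 5, prepending L[row]:
  step 1: row=5, L[5]='$', prepend. Next row=LF[5]=0
  step 2: row=0, L[0]='5', prepend. Next row=LF[0]=1
  step 3: row=1, L[1]='7', prepend. Next row=LF[1]=2
  step 4: row=2, L[2]='R', prepend. Next row=LF[2]=3
  step 5: row=3, L[3]='s', prepend. Next row=LF[3]=13
  step 6: row=13, L[13]='u', prepend. Next row=LF[13]=15
  step 7: row=15, L[15]='m', prepend. Next row=LF[15]=7
  step 8: row=7, L[7]='a', prepend. Next row=LF[7]=4
  step 9: row=4, L[4]='t', prepend. Next row=LF[4]=14
  step 10: row=14, L[14]='o', prepend. Next row=LF[14]=9
  step 11: row=9, L[9]='p', prepend. Next row=LF[9]=11
  step 12: row=11, L[11]='o', prepend. Next row=LF[11]=8
  step 13: row=8, L[8]='p', prepend. Next row=LF[8]=10
  step 14: row=10, L[10]='p', prepend. Next row=LF[10]=12
  step 15: row=12, L[12]='i', prepend. Next row=LF[12]=6
  step 16: row=6, L[6]='h', prepend. Next row=LF[6]=5
Reversed output: hippopotamusR75$

Answer: hippopotamusR75$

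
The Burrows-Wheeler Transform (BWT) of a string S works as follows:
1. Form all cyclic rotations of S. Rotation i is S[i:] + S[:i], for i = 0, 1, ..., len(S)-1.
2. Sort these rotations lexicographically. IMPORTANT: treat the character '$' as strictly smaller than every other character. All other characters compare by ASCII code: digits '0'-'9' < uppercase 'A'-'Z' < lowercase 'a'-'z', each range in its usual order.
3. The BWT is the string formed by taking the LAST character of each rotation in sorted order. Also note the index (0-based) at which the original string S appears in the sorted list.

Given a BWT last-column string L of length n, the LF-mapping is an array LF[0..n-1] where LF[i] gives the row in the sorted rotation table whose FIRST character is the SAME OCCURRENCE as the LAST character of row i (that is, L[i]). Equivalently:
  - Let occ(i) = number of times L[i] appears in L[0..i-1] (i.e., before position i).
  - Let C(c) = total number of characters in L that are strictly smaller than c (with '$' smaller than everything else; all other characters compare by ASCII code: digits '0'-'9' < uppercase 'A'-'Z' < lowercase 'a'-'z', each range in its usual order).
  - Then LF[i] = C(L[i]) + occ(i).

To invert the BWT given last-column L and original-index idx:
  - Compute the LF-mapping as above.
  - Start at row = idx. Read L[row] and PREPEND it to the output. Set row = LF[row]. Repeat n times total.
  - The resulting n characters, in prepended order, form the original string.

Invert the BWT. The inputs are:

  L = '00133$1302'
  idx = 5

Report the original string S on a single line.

LF mapping: 1 2 4 7 8 0 5 9 3 6
Walk LF starting at row 5, prepending L[row]:
  step 1: row=5, L[5]='$', prepend. Next row=LF[5]=0
  step 2: row=0, L[0]='0', prepend. Next row=LF[0]=1
  step 3: row=1, L[1]='0', prepend. Next row=LF[1]=2
  step 4: row=2, L[2]='1', prepend. Next row=LF[2]=4
  step 5: row=4, L[4]='3', prepend. Next row=LF[4]=8
  step 6: row=8, L[8]='0', prepend. Next row=LF[8]=3
  step 7: row=3, L[3]='3', prepend. Next row=LF[3]=7
  step 8: row=7, L[7]='3', prepend. Next row=LF[7]=9
  step 9: row=9, L[9]='2', prepend. Next row=LF[9]=6
  step 10: row=6, L[6]='1', prepend. Next row=LF[6]=5
Reversed output: 123303100$

Answer: 123303100$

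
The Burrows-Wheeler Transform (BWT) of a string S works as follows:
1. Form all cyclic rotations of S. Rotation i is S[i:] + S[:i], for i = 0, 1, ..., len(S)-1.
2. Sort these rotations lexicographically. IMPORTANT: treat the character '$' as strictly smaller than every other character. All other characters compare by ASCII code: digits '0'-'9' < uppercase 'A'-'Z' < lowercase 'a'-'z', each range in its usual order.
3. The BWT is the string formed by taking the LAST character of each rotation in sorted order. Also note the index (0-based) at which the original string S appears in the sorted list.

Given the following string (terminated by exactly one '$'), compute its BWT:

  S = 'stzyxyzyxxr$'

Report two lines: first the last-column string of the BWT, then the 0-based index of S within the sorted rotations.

Answer: rx$sxyyzzxyt
2

Derivation:
All 12 rotations (rotation i = S[i:]+S[:i]):
  rot[0] = stzyxyzyxxr$
  rot[1] = tzyxyzyxxr$s
  rot[2] = zyxyzyxxr$st
  rot[3] = yxyzyxxr$stz
  rot[4] = xyzyxxr$stzy
  rot[5] = yzyxxr$stzyx
  rot[6] = zyxxr$stzyxy
  rot[7] = yxxr$stzyxyz
  rot[8] = xxr$stzyxyzy
  rot[9] = xr$stzyxyzyx
  rot[10] = r$stzyxyzyxx
  rot[11] = $stzyxyzyxxr
Sorted (with $ < everything):
  sorted[0] = $stzyxyzyxxr  (last char: 'r')
  sorted[1] = r$stzyxyzyxx  (last char: 'x')
  sorted[2] = stzyxyzyxxr$  (last char: '$')
  sorted[3] = tzyxyzyxxr$s  (last char: 's')
  sorted[4] = xr$stzyxyzyx  (last char: 'x')
  sorted[5] = xxr$stzyxyzy  (last char: 'y')
  sorted[6] = xyzyxxr$stzy  (last char: 'y')
  sorted[7] = yxxr$stzyxyz  (last char: 'z')
  sorted[8] = yxyzyxxr$stz  (last char: 'z')
  sorted[9] = yzyxxr$stzyx  (last char: 'x')
  sorted[10] = zyxxr$stzyxy  (last char: 'y')
  sorted[11] = zyxyzyxxr$st  (last char: 't')
Last column: rx$sxyyzzxyt
Original string S is at sorted index 2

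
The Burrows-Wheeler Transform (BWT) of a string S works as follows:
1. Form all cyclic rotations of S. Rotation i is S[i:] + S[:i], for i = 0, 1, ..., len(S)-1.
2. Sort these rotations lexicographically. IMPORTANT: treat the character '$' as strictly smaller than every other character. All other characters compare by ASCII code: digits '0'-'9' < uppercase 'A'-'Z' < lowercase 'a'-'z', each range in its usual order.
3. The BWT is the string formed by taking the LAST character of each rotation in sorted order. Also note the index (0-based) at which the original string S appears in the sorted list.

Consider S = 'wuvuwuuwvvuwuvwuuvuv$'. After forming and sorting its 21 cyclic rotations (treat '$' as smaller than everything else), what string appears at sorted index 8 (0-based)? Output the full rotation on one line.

All 21 rotations (rotation i = S[i:]+S[:i]):
  rot[0] = wuvuwuuwvvuwuvwuuvuv$
  rot[1] = uvuwuuwvvuwuvwuuvuv$w
  rot[2] = vuwuuwvvuwuvwuuvuv$wu
  rot[3] = uwuuwvvuwuvwuuvuv$wuv
  rot[4] = wuuwvvuwuvwuuvuv$wuvu
  rot[5] = uuwvvuwuvwuuvuv$wuvuw
  rot[6] = uwvvuwuvwuuvuv$wuvuwu
  rot[7] = wvvuwuvwuuvuv$wuvuwuu
  rot[8] = vvuwuvwuuvuv$wuvuwuuw
  rot[9] = vuwuvwuuvuv$wuvuwuuwv
  rot[10] = uwuvwuuvuv$wuvuwuuwvv
  rot[11] = wuvwuuvuv$wuvuwuuwvvu
  rot[12] = uvwuuvuv$wuvuwuuwvvuw
  rot[13] = vwuuvuv$wuvuwuuwvvuwu
  rot[14] = wuuvuv$wuvuwuuwvvuwuv
  rot[15] = uuvuv$wuvuwuuwvvuwuvw
  rot[16] = uvuv$wuvuwuuwvvuwuvwu
  rot[17] = vuv$wuvuwuuwvvuwuvwuu
  rot[18] = uv$wuvuwuuwvvuwuvwuuv
  rot[19] = v$wuvuwuuwvvuwuvwuuvu
  rot[20] = $wuvuwuuwvvuwuvwuuvuv
Sorted (with $ < everything):
  sorted[0] = $wuvuwuuwvvuwuvwuuvuv
  sorted[1] = uuvuv$wuvuwuuwvvuwuvw
  sorted[2] = uuwvvuwuvwuuvuv$wuvuw
  sorted[3] = uv$wuvuwuuwvvuwuvwuuv
  sorted[4] = uvuv$wuvuwuuwvvuwuvwu
  sorted[5] = uvuwuuwvvuwuvwuuvuv$w
  sorted[6] = uvwuuvuv$wuvuwuuwvvuw
  sorted[7] = uwuuwvvuwuvwuuvuv$wuv
  sorted[8] = uwuvwuuvuv$wuvuwuuwvv
  sorted[9] = uwvvuwuvwuuvuv$wuvuwu
  sorted[10] = v$wuvuwuuwvvuwuvwuuvu
  sorted[11] = vuv$wuvuwuuwvvuwuvwuu
  sorted[12] = vuwuuwvvuwuvwuuvuv$wu
  sorted[13] = vuwuvwuuvuv$wuvuwuuwv
  sorted[14] = vvuwuvwuuvuv$wuvuwuuw
  sorted[15] = vwuuvuv$wuvuwuuwvvuwu
  sorted[16] = wuuvuv$wuvuwuuwvvuwuv
  sorted[17] = wuuwvvuwuvwuuvuv$wuvu
  sorted[18] = wuvuwuuwvvuwuvwuuvuv$
  sorted[19] = wuvwuuvuv$wuvuwuuwvvu
  sorted[20] = wvvuwuvwuuvuv$wuvuwuu
sorted[8] = uwuvwuuvuv$wuvuwuuwvv

Answer: uwuvwuuvuv$wuvuwuuwvv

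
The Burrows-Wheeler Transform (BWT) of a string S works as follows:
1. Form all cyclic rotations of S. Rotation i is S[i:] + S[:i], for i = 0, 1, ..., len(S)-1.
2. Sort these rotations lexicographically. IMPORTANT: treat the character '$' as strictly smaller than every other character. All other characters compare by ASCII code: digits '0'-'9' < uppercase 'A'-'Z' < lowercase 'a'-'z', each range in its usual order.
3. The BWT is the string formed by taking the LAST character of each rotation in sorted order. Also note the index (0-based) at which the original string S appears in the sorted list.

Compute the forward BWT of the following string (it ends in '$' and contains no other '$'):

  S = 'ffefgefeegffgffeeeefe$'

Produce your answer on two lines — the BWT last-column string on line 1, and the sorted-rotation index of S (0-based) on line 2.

Answer: effeefegfeefefg$gefffe
15

Derivation:
All 22 rotations (rotation i = S[i:]+S[:i]):
  rot[0] = ffefgefeegffgffeeeefe$
  rot[1] = fefgefeegffgffeeeefe$f
  rot[2] = efgefeegffgffeeeefe$ff
  rot[3] = fgefeegffgffeeeefe$ffe
  rot[4] = gefeegffgffeeeefe$ffef
  rot[5] = efeegffgffeeeefe$ffefg
  rot[6] = feegffgffeeeefe$ffefge
  rot[7] = eegffgffeeeefe$ffefgef
  rot[8] = egffgffeeeefe$ffefgefe
  rot[9] = gffgffeeeefe$ffefgefee
  rot[10] = ffgffeeeefe$ffefgefeeg
  rot[11] = fgffeeeefe$ffefgefeegf
  rot[12] = gffeeeefe$ffefgefeegff
  rot[13] = ffeeeefe$ffefgefeegffg
  rot[14] = feeeefe$ffefgefeegffgf
  rot[15] = eeeefe$ffefgefeegffgff
  rot[16] = eeefe$ffefgefeegffgffe
  rot[17] = eefe$ffefgefeegffgffee
  rot[18] = efe$ffefgefeegffgffeee
  rot[19] = fe$ffefgefeegffgffeeee
  rot[20] = e$ffefgefeegffgffeeeef
  rot[21] = $ffefgefeegffgffeeeefe
Sorted (with $ < everything):
  sorted[0] = $ffefgefeegffgffeeeefe  (last char: 'e')
  sorted[1] = e$ffefgefeegffgffeeeef  (last char: 'f')
  sorted[2] = eeeefe$ffefgefeegffgff  (last char: 'f')
  sorted[3] = eeefe$ffefgefeegffgffe  (last char: 'e')
  sorted[4] = eefe$ffefgefeegffgffee  (last char: 'e')
  sorted[5] = eegffgffeeeefe$ffefgef  (last char: 'f')
  sorted[6] = efe$ffefgefeegffgffeee  (last char: 'e')
  sorted[7] = efeegffgffeeeefe$ffefg  (last char: 'g')
  sorted[8] = efgefeegffgffeeeefe$ff  (last char: 'f')
  sorted[9] = egffgffeeeefe$ffefgefe  (last char: 'e')
  sorted[10] = fe$ffefgefeegffgffeeee  (last char: 'e')
  sorted[11] = feeeefe$ffefgefeegffgf  (last char: 'f')
  sorted[12] = feegffgffeeeefe$ffefge  (last char: 'e')
  sorted[13] = fefgefeegffgffeeeefe$f  (last char: 'f')
  sorted[14] = ffeeeefe$ffefgefeegffg  (last char: 'g')
  sorted[15] = ffefgefeegffgffeeeefe$  (last char: '$')
  sorted[16] = ffgffeeeefe$ffefgefeeg  (last char: 'g')
  sorted[17] = fgefeegffgffeeeefe$ffe  (last char: 'e')
  sorted[18] = fgffeeeefe$ffefgefeegf  (last char: 'f')
  sorted[19] = gefeegffgffeeeefe$ffef  (last char: 'f')
  sorted[20] = gffeeeefe$ffefgefeegff  (last char: 'f')
  sorted[21] = gffgffeeeefe$ffefgefee  (last char: 'e')
Last column: effeefegfeefefg$gefffe
Original string S is at sorted index 15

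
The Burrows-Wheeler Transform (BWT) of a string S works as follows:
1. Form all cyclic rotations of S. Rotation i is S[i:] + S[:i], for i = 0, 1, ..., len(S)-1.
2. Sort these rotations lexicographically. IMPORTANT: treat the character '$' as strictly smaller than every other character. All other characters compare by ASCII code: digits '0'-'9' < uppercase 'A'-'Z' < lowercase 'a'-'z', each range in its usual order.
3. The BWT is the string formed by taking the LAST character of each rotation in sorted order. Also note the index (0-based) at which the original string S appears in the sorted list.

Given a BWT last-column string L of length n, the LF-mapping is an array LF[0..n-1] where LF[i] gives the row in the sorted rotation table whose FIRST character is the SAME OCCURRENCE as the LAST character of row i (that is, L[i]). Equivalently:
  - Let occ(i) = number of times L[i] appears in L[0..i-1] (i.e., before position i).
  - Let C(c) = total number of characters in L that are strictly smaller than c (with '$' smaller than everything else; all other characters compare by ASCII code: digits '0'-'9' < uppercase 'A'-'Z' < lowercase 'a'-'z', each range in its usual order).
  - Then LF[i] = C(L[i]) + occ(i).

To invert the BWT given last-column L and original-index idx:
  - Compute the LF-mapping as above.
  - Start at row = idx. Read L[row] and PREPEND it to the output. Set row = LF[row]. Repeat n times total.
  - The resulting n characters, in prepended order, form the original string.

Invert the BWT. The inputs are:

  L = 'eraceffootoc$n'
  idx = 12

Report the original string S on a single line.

Answer: raccoontoffee$

Derivation:
LF mapping: 4 12 1 2 5 6 7 9 10 13 11 3 0 8
Walk LF starting at row 12, prepending L[row]:
  step 1: row=12, L[12]='$', prepend. Next row=LF[12]=0
  step 2: row=0, L[0]='e', prepend. Next row=LF[0]=4
  step 3: row=4, L[4]='e', prepend. Next row=LF[4]=5
  step 4: row=5, L[5]='f', prepend. Next row=LF[5]=6
  step 5: row=6, L[6]='f', prepend. Next row=LF[6]=7
  step 6: row=7, L[7]='o', prepend. Next row=LF[7]=9
  step 7: row=9, L[9]='t', prepend. Next row=LF[9]=13
  step 8: row=13, L[13]='n', prepend. Next row=LF[13]=8
  step 9: row=8, L[8]='o', prepend. Next row=LF[8]=10
  step 10: row=10, L[10]='o', prepend. Next row=LF[10]=11
  step 11: row=11, L[11]='c', prepend. Next row=LF[11]=3
  step 12: row=3, L[3]='c', prepend. Next row=LF[3]=2
  step 13: row=2, L[2]='a', prepend. Next row=LF[2]=1
  step 14: row=1, L[1]='r', prepend. Next row=LF[1]=12
Reversed output: raccoontoffee$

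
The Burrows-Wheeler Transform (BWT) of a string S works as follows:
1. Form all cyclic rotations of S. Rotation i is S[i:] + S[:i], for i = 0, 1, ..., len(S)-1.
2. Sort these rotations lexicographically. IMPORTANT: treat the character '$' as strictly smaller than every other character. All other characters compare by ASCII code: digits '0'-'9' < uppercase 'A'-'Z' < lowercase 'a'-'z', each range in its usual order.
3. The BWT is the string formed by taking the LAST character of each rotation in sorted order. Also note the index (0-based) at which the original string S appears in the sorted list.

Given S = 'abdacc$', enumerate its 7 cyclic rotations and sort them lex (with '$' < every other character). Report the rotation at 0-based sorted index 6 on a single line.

Answer: dacc$ab

Derivation:
All 7 rotations (rotation i = S[i:]+S[:i]):
  rot[0] = abdacc$
  rot[1] = bdacc$a
  rot[2] = dacc$ab
  rot[3] = acc$abd
  rot[4] = cc$abda
  rot[5] = c$abdac
  rot[6] = $abdacc
Sorted (with $ < everything):
  sorted[0] = $abdacc
  sorted[1] = abdacc$
  sorted[2] = acc$abd
  sorted[3] = bdacc$a
  sorted[4] = c$abdac
  sorted[5] = cc$abda
  sorted[6] = dacc$ab
sorted[6] = dacc$ab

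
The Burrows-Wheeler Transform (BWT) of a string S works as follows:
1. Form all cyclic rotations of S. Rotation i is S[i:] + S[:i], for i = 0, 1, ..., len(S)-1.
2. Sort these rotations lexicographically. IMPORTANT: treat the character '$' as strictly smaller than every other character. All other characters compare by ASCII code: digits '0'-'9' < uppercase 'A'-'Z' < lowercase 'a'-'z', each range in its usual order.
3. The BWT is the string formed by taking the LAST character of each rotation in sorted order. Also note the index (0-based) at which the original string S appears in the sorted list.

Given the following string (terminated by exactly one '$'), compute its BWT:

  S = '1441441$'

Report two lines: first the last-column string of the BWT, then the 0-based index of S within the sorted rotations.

All 8 rotations (rotation i = S[i:]+S[:i]):
  rot[0] = 1441441$
  rot[1] = 441441$1
  rot[2] = 41441$14
  rot[3] = 1441$144
  rot[4] = 441$1441
  rot[5] = 41$14414
  rot[6] = 1$144144
  rot[7] = $1441441
Sorted (with $ < everything):
  sorted[0] = $1441441  (last char: '1')
  sorted[1] = 1$144144  (last char: '4')
  sorted[2] = 1441$144  (last char: '4')
  sorted[3] = 1441441$  (last char: '$')
  sorted[4] = 41$14414  (last char: '4')
  sorted[5] = 41441$14  (last char: '4')
  sorted[6] = 441$1441  (last char: '1')
  sorted[7] = 441441$1  (last char: '1')
Last column: 144$4411
Original string S is at sorted index 3

Answer: 144$4411
3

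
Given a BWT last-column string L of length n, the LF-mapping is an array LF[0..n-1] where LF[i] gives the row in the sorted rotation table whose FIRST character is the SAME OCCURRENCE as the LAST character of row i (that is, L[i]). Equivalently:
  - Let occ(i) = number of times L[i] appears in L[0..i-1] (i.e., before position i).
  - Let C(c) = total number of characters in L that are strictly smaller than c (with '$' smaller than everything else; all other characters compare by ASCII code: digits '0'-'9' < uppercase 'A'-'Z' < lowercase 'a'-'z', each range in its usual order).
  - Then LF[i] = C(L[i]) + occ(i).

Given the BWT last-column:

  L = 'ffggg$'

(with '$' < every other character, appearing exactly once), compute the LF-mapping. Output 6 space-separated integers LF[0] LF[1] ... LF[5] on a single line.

Answer: 1 2 3 4 5 0

Derivation:
Char counts: '$':1, 'f':2, 'g':3
C (first-col start): C('$')=0, C('f')=1, C('g')=3
L[0]='f': occ=0, LF[0]=C('f')+0=1+0=1
L[1]='f': occ=1, LF[1]=C('f')+1=1+1=2
L[2]='g': occ=0, LF[2]=C('g')+0=3+0=3
L[3]='g': occ=1, LF[3]=C('g')+1=3+1=4
L[4]='g': occ=2, LF[4]=C('g')+2=3+2=5
L[5]='$': occ=0, LF[5]=C('$')+0=0+0=0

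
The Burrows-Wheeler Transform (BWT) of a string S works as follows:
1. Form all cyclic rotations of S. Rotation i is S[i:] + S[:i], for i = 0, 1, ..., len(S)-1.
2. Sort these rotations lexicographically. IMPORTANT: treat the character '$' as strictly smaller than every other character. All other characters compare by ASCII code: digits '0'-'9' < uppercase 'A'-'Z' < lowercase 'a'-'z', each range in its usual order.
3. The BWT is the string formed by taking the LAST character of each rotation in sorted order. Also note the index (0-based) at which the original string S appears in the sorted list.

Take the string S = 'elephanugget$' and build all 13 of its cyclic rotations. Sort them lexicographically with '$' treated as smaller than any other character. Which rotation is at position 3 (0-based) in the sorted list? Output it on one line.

Answer: ephanugget$el

Derivation:
All 13 rotations (rotation i = S[i:]+S[:i]):
  rot[0] = elephanugget$
  rot[1] = lephanugget$e
  rot[2] = ephanugget$el
  rot[3] = phanugget$ele
  rot[4] = hanugget$elep
  rot[5] = anugget$eleph
  rot[6] = nugget$elepha
  rot[7] = ugget$elephan
  rot[8] = gget$elephanu
  rot[9] = get$elephanug
  rot[10] = et$elephanugg
  rot[11] = t$elephanugge
  rot[12] = $elephanugget
Sorted (with $ < everything):
  sorted[0] = $elephanugget
  sorted[1] = anugget$eleph
  sorted[2] = elephanugget$
  sorted[3] = ephanugget$el
  sorted[4] = et$elephanugg
  sorted[5] = get$elephanug
  sorted[6] = gget$elephanu
  sorted[7] = hanugget$elep
  sorted[8] = lephanugget$e
  sorted[9] = nugget$elepha
  sorted[10] = phanugget$ele
  sorted[11] = t$elephanugge
  sorted[12] = ugget$elephan
sorted[3] = ephanugget$el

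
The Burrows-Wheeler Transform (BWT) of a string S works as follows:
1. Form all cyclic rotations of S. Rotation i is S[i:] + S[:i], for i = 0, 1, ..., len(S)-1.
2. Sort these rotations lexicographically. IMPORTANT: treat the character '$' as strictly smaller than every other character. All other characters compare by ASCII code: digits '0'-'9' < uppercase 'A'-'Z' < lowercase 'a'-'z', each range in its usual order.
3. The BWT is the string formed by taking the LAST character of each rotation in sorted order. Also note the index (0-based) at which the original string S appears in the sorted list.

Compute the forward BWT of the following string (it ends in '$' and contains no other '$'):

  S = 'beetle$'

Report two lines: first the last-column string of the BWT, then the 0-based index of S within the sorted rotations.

All 7 rotations (rotation i = S[i:]+S[:i]):
  rot[0] = beetle$
  rot[1] = eetle$b
  rot[2] = etle$be
  rot[3] = tle$bee
  rot[4] = le$beet
  rot[5] = e$beetl
  rot[6] = $beetle
Sorted (with $ < everything):
  sorted[0] = $beetle  (last char: 'e')
  sorted[1] = beetle$  (last char: '$')
  sorted[2] = e$beetl  (last char: 'l')
  sorted[3] = eetle$b  (last char: 'b')
  sorted[4] = etle$be  (last char: 'e')
  sorted[5] = le$beet  (last char: 't')
  sorted[6] = tle$bee  (last char: 'e')
Last column: e$lbete
Original string S is at sorted index 1

Answer: e$lbete
1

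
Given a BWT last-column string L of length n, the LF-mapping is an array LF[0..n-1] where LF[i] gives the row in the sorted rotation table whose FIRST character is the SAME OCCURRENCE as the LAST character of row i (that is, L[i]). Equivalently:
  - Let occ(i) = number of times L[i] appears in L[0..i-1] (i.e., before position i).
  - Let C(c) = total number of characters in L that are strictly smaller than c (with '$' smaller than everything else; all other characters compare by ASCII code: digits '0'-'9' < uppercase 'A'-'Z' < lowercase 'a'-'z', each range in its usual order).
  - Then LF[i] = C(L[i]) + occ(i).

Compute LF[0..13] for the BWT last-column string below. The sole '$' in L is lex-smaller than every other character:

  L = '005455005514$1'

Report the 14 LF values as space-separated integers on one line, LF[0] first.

Answer: 1 2 9 7 10 11 3 4 12 13 5 8 0 6

Derivation:
Char counts: '$':1, '0':4, '1':2, '4':2, '5':5
C (first-col start): C('$')=0, C('0')=1, C('1')=5, C('4')=7, C('5')=9
L[0]='0': occ=0, LF[0]=C('0')+0=1+0=1
L[1]='0': occ=1, LF[1]=C('0')+1=1+1=2
L[2]='5': occ=0, LF[2]=C('5')+0=9+0=9
L[3]='4': occ=0, LF[3]=C('4')+0=7+0=7
L[4]='5': occ=1, LF[4]=C('5')+1=9+1=10
L[5]='5': occ=2, LF[5]=C('5')+2=9+2=11
L[6]='0': occ=2, LF[6]=C('0')+2=1+2=3
L[7]='0': occ=3, LF[7]=C('0')+3=1+3=4
L[8]='5': occ=3, LF[8]=C('5')+3=9+3=12
L[9]='5': occ=4, LF[9]=C('5')+4=9+4=13
L[10]='1': occ=0, LF[10]=C('1')+0=5+0=5
L[11]='4': occ=1, LF[11]=C('4')+1=7+1=8
L[12]='$': occ=0, LF[12]=C('$')+0=0+0=0
L[13]='1': occ=1, LF[13]=C('1')+1=5+1=6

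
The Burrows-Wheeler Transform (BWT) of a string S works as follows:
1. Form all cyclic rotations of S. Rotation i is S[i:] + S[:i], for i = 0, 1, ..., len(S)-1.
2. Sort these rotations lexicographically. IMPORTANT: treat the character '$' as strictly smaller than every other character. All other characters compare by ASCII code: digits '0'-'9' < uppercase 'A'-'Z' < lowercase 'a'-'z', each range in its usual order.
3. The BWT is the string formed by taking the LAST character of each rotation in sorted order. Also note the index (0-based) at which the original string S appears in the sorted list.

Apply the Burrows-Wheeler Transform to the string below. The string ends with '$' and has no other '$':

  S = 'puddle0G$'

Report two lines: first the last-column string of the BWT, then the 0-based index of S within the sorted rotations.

All 9 rotations (rotation i = S[i:]+S[:i]):
  rot[0] = puddle0G$
  rot[1] = uddle0G$p
  rot[2] = ddle0G$pu
  rot[3] = dle0G$pud
  rot[4] = le0G$pudd
  rot[5] = e0G$puddl
  rot[6] = 0G$puddle
  rot[7] = G$puddle0
  rot[8] = $puddle0G
Sorted (with $ < everything):
  sorted[0] = $puddle0G  (last char: 'G')
  sorted[1] = 0G$puddle  (last char: 'e')
  sorted[2] = G$puddle0  (last char: '0')
  sorted[3] = ddle0G$pu  (last char: 'u')
  sorted[4] = dle0G$pud  (last char: 'd')
  sorted[5] = e0G$puddl  (last char: 'l')
  sorted[6] = le0G$pudd  (last char: 'd')
  sorted[7] = puddle0G$  (last char: '$')
  sorted[8] = uddle0G$p  (last char: 'p')
Last column: Ge0udld$p
Original string S is at sorted index 7

Answer: Ge0udld$p
7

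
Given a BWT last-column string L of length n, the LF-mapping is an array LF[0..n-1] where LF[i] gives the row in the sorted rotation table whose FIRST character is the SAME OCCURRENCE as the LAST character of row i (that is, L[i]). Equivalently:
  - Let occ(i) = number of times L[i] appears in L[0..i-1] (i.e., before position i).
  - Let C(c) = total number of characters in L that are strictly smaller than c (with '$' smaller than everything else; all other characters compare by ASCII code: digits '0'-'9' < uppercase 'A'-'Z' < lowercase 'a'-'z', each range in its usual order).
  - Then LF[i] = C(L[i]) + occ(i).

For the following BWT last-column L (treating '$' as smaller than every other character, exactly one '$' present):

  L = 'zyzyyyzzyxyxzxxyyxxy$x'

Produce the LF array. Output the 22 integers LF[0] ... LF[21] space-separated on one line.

Answer: 17 8 18 9 10 11 19 20 12 1 13 2 21 3 4 14 15 5 6 16 0 7

Derivation:
Char counts: '$':1, 'x':7, 'y':9, 'z':5
C (first-col start): C('$')=0, C('x')=1, C('y')=8, C('z')=17
L[0]='z': occ=0, LF[0]=C('z')+0=17+0=17
L[1]='y': occ=0, LF[1]=C('y')+0=8+0=8
L[2]='z': occ=1, LF[2]=C('z')+1=17+1=18
L[3]='y': occ=1, LF[3]=C('y')+1=8+1=9
L[4]='y': occ=2, LF[4]=C('y')+2=8+2=10
L[5]='y': occ=3, LF[5]=C('y')+3=8+3=11
L[6]='z': occ=2, LF[6]=C('z')+2=17+2=19
L[7]='z': occ=3, LF[7]=C('z')+3=17+3=20
L[8]='y': occ=4, LF[8]=C('y')+4=8+4=12
L[9]='x': occ=0, LF[9]=C('x')+0=1+0=1
L[10]='y': occ=5, LF[10]=C('y')+5=8+5=13
L[11]='x': occ=1, LF[11]=C('x')+1=1+1=2
L[12]='z': occ=4, LF[12]=C('z')+4=17+4=21
L[13]='x': occ=2, LF[13]=C('x')+2=1+2=3
L[14]='x': occ=3, LF[14]=C('x')+3=1+3=4
L[15]='y': occ=6, LF[15]=C('y')+6=8+6=14
L[16]='y': occ=7, LF[16]=C('y')+7=8+7=15
L[17]='x': occ=4, LF[17]=C('x')+4=1+4=5
L[18]='x': occ=5, LF[18]=C('x')+5=1+5=6
L[19]='y': occ=8, LF[19]=C('y')+8=8+8=16
L[20]='$': occ=0, LF[20]=C('$')+0=0+0=0
L[21]='x': occ=6, LF[21]=C('x')+6=1+6=7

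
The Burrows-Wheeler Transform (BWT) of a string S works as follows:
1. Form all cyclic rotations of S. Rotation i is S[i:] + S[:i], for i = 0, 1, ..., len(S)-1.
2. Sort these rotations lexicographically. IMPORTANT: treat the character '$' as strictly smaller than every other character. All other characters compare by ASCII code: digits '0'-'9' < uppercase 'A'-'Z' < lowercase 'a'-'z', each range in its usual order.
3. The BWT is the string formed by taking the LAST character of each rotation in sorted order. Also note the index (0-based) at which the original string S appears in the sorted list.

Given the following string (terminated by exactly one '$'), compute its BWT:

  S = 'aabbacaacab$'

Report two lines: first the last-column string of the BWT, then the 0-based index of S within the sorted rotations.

Answer: b$ccabaabaaa
1

Derivation:
All 12 rotations (rotation i = S[i:]+S[:i]):
  rot[0] = aabbacaacab$
  rot[1] = abbacaacab$a
  rot[2] = bbacaacab$aa
  rot[3] = bacaacab$aab
  rot[4] = acaacab$aabb
  rot[5] = caacab$aabba
  rot[6] = aacab$aabbac
  rot[7] = acab$aabbaca
  rot[8] = cab$aabbacaa
  rot[9] = ab$aabbacaac
  rot[10] = b$aabbacaaca
  rot[11] = $aabbacaacab
Sorted (with $ < everything):
  sorted[0] = $aabbacaacab  (last char: 'b')
  sorted[1] = aabbacaacab$  (last char: '$')
  sorted[2] = aacab$aabbac  (last char: 'c')
  sorted[3] = ab$aabbacaac  (last char: 'c')
  sorted[4] = abbacaacab$a  (last char: 'a')
  sorted[5] = acaacab$aabb  (last char: 'b')
  sorted[6] = acab$aabbaca  (last char: 'a')
  sorted[7] = b$aabbacaaca  (last char: 'a')
  sorted[8] = bacaacab$aab  (last char: 'b')
  sorted[9] = bbacaacab$aa  (last char: 'a')
  sorted[10] = caacab$aabba  (last char: 'a')
  sorted[11] = cab$aabbacaa  (last char: 'a')
Last column: b$ccabaabaaa
Original string S is at sorted index 1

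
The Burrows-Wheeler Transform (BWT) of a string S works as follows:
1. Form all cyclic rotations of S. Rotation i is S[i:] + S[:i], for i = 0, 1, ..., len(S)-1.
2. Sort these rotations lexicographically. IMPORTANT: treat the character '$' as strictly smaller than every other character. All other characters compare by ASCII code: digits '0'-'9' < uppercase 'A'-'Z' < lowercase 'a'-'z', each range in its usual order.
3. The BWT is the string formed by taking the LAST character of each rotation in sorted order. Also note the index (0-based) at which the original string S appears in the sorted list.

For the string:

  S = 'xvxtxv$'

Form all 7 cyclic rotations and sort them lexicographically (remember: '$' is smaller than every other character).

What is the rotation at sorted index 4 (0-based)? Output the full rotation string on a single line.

All 7 rotations (rotation i = S[i:]+S[:i]):
  rot[0] = xvxtxv$
  rot[1] = vxtxv$x
  rot[2] = xtxv$xv
  rot[3] = txv$xvx
  rot[4] = xv$xvxt
  rot[5] = v$xvxtx
  rot[6] = $xvxtxv
Sorted (with $ < everything):
  sorted[0] = $xvxtxv
  sorted[1] = txv$xvx
  sorted[2] = v$xvxtx
  sorted[3] = vxtxv$x
  sorted[4] = xtxv$xv
  sorted[5] = xv$xvxt
  sorted[6] = xvxtxv$
sorted[4] = xtxv$xv

Answer: xtxv$xv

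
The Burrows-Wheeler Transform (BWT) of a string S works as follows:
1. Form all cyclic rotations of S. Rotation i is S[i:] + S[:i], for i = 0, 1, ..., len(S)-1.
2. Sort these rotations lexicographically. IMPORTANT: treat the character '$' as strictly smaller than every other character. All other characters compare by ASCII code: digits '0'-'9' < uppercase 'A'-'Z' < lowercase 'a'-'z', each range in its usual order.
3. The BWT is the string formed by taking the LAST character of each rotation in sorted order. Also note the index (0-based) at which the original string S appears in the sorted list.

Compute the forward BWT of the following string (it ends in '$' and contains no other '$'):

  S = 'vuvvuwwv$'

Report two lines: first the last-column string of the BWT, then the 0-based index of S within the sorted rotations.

All 9 rotations (rotation i = S[i:]+S[:i]):
  rot[0] = vuvvuwwv$
  rot[1] = uvvuwwv$v
  rot[2] = vvuwwv$vu
  rot[3] = vuwwv$vuv
  rot[4] = uwwv$vuvv
  rot[5] = wwv$vuvvu
  rot[6] = wv$vuvvuw
  rot[7] = v$vuvvuww
  rot[8] = $vuvvuwwv
Sorted (with $ < everything):
  sorted[0] = $vuvvuwwv  (last char: 'v')
  sorted[1] = uvvuwwv$v  (last char: 'v')
  sorted[2] = uwwv$vuvv  (last char: 'v')
  sorted[3] = v$vuvvuww  (last char: 'w')
  sorted[4] = vuvvuwwv$  (last char: '$')
  sorted[5] = vuwwv$vuv  (last char: 'v')
  sorted[6] = vvuwwv$vu  (last char: 'u')
  sorted[7] = wv$vuvvuw  (last char: 'w')
  sorted[8] = wwv$vuvvu  (last char: 'u')
Last column: vvvw$vuwu
Original string S is at sorted index 4

Answer: vvvw$vuwu
4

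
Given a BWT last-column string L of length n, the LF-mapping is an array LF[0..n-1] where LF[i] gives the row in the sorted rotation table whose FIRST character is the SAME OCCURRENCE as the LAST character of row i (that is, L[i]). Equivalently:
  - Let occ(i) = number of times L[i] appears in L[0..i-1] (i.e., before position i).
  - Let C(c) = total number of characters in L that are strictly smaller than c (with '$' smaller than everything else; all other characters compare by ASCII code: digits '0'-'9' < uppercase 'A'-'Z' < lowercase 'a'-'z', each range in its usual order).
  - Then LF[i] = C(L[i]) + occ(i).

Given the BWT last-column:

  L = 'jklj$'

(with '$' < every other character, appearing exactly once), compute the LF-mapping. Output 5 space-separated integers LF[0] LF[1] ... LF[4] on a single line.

Answer: 1 3 4 2 0

Derivation:
Char counts: '$':1, 'j':2, 'k':1, 'l':1
C (first-col start): C('$')=0, C('j')=1, C('k')=3, C('l')=4
L[0]='j': occ=0, LF[0]=C('j')+0=1+0=1
L[1]='k': occ=0, LF[1]=C('k')+0=3+0=3
L[2]='l': occ=0, LF[2]=C('l')+0=4+0=4
L[3]='j': occ=1, LF[3]=C('j')+1=1+1=2
L[4]='$': occ=0, LF[4]=C('$')+0=0+0=0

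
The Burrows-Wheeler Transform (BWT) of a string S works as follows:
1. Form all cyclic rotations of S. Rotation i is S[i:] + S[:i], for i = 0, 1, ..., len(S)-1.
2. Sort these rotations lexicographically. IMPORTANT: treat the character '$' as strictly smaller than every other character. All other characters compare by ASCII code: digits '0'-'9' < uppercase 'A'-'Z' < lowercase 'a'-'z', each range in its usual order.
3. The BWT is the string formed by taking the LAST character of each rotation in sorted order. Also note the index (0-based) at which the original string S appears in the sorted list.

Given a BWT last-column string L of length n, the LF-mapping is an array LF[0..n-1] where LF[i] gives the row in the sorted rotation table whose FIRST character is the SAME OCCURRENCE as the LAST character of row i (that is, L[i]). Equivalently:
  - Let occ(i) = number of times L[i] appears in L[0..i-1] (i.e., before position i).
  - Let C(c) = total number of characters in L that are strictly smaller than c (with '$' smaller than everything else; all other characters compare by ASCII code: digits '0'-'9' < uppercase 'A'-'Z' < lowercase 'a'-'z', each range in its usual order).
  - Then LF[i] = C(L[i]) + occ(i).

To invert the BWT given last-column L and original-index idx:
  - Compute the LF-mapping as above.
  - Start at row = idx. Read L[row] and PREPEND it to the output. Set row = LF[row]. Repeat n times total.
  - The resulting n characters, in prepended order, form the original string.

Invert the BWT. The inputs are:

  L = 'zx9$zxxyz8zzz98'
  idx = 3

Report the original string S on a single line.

Answer: 98zzz9zzyxxx8z$

Derivation:
LF mapping: 9 5 3 0 10 6 7 8 11 1 12 13 14 4 2
Walk LF starting at row 3, prepending L[row]:
  step 1: row=3, L[3]='$', prepend. Next row=LF[3]=0
  step 2: row=0, L[0]='z', prepend. Next row=LF[0]=9
  step 3: row=9, L[9]='8', prepend. Next row=LF[9]=1
  step 4: row=1, L[1]='x', prepend. Next row=LF[1]=5
  step 5: row=5, L[5]='x', prepend. Next row=LF[5]=6
  step 6: row=6, L[6]='x', prepend. Next row=LF[6]=7
  step 7: row=7, L[7]='y', prepend. Next row=LF[7]=8
  step 8: row=8, L[8]='z', prepend. Next row=LF[8]=11
  step 9: row=11, L[11]='z', prepend. Next row=LF[11]=13
  step 10: row=13, L[13]='9', prepend. Next row=LF[13]=4
  step 11: row=4, L[4]='z', prepend. Next row=LF[4]=10
  step 12: row=10, L[10]='z', prepend. Next row=LF[10]=12
  step 13: row=12, L[12]='z', prepend. Next row=LF[12]=14
  step 14: row=14, L[14]='8', prepend. Next row=LF[14]=2
  step 15: row=2, L[2]='9', prepend. Next row=LF[2]=3
Reversed output: 98zzz9zzyxxx8z$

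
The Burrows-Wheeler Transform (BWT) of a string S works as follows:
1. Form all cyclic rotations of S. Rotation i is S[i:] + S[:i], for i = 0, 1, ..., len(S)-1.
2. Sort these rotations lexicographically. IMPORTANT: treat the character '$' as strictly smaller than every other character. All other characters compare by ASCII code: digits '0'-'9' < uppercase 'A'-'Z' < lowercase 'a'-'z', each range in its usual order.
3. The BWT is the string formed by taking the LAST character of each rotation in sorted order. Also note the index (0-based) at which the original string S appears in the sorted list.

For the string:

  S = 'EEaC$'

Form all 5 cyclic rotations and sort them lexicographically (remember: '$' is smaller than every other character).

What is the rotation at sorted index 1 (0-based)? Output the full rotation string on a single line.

Answer: C$EEa

Derivation:
All 5 rotations (rotation i = S[i:]+S[:i]):
  rot[0] = EEaC$
  rot[1] = EaC$E
  rot[2] = aC$EE
  rot[3] = C$EEa
  rot[4] = $EEaC
Sorted (with $ < everything):
  sorted[0] = $EEaC
  sorted[1] = C$EEa
  sorted[2] = EEaC$
  sorted[3] = EaC$E
  sorted[4] = aC$EE
sorted[1] = C$EEa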